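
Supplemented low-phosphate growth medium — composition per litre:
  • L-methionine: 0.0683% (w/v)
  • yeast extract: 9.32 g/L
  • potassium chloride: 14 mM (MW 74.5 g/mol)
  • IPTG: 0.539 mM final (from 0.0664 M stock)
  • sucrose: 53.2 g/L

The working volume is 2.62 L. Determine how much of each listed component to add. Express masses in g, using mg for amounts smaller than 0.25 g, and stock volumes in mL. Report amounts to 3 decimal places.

L-methionine 1.789 g; yeast extract 24.418 g; potassium chloride 2.733 g; IPTG 21.268 mL; sucrose 139.384 g

Working volume: 2.62 L.
L-methionine: 0.0683 g per 100 mL × 2620 mL ÷ 100 = 1.789 g
yeast extract: 9.32 g/L × 2.62 L = 24.418 g
potassium chloride: 14 mmol/L × 74.5 g/mol × 2.62 L ÷ 1000 = 2.733 g
IPTG: dilute stock: 0.539 mM × 2620 mL ÷ 66.4 mM = 21.268 mL
sucrose: 53.2 g/L × 2.62 L = 139.384 g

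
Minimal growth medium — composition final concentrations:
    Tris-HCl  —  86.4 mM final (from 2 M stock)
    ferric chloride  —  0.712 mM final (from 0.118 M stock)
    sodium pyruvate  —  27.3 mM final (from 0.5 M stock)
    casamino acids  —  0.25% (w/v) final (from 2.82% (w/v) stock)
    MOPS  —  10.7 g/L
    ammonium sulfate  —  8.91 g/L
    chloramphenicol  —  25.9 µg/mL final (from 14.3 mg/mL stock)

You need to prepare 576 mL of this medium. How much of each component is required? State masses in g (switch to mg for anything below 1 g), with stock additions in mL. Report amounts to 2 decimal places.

Scale factor relative to 1 L: 0.576.
Tris-HCl: dilute stock: 86.4 mM × 576 mL ÷ 2000 mM = 24.88 mL
ferric chloride: dilute stock: 0.712 mM × 576 mL ÷ 118 mM = 3.48 mL
sodium pyruvate: V = C2·V2/C1 = 27.3 mM × 576 mL ÷ 500 mM = 31.45 mL
casamino acids: dilute stock: 0.25% ÷ 2.82% × 576 mL = 51.06 mL
MOPS: 10.7 g/L × 0.576 L = 6.16 g
ammonium sulfate: 8.91 g/L × 0.576 L = 5.13 g
chloramphenicol: V = C2·V2/C1 = 25.9 µg/mL × 576 mL ÷ 14300 µg/mL = 1.04 mL

Tris-HCl 24.88 mL; ferric chloride 3.48 mL; sodium pyruvate 31.45 mL; casamino acids 51.06 mL; MOPS 6.16 g; ammonium sulfate 5.13 g; chloramphenicol 1.04 mL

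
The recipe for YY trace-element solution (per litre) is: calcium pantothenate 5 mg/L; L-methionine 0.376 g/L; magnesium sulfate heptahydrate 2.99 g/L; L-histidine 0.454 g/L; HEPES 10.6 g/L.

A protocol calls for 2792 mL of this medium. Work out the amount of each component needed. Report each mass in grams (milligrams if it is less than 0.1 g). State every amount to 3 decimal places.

Working volume: 2792 mL = 2.792 L.
calcium pantothenate: 5 mg/L × 2.792 L = 13.960 mg
L-methionine: 0.376 g/L × 2.792 L = 1.050 g
magnesium sulfate heptahydrate: 2.99 g/L × 2.792 L = 8.348 g
L-histidine: 0.454 g/L × 2.792 L = 1.268 g
HEPES: 10.6 g/L × 2.792 L = 29.595 g

calcium pantothenate 13.960 mg; L-methionine 1.050 g; magnesium sulfate heptahydrate 8.348 g; L-histidine 1.268 g; HEPES 29.595 g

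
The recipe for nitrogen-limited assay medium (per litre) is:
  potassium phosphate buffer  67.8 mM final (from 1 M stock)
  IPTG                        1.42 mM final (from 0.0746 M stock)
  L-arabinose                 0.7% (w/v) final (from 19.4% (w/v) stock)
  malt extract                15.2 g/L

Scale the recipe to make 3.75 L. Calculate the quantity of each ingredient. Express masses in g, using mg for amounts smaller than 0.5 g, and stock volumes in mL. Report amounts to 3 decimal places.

potassium phosphate buffer 254.250 mL; IPTG 71.381 mL; L-arabinose 135.309 mL; malt extract 57.000 g

Working volume: 3.75 L.
potassium phosphate buffer: C1V1 = C2V2 → 67.8 mM × 3750 mL ÷ 1000 mM = 254.250 mL
IPTG: dilute stock: 1.42 mM × 3750 mL ÷ 74.6 mM = 71.381 mL
L-arabinose: dilute stock: 0.7% ÷ 19.4% × 3750 mL = 135.309 mL
malt extract: 15.2 g/L × 3.75 L = 57.000 g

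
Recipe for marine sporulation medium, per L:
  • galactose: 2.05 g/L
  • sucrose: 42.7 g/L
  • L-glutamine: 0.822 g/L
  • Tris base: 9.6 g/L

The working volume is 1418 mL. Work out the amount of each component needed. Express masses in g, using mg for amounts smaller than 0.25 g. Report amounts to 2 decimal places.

Working volume: 1418 mL = 1.418 L.
galactose: 2.05 g/L × 1.418 L = 2.91 g
sucrose: 42.7 g/L × 1.418 L = 60.55 g
L-glutamine: 0.822 g/L × 1.418 L = 1.17 g
Tris base: 9.6 g/L × 1.418 L = 13.61 g

galactose 2.91 g; sucrose 60.55 g; L-glutamine 1.17 g; Tris base 13.61 g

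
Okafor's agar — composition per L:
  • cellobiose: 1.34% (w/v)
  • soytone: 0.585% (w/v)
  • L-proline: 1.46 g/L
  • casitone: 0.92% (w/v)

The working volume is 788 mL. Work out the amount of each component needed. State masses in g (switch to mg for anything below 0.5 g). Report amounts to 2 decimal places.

Working volume: 788 mL = 0.788 L.
cellobiose: 1.34 g per 100 mL × 788 mL ÷ 100 = 10.56 g
soytone: 0.585 g per 100 mL × 788 mL ÷ 100 = 4.61 g
L-proline: 1.46 g/L × 0.788 L = 1.15 g
casitone: 0.92% w/v = 9.2 g/L → 9.2 × 0.788 L = 7.25 g

cellobiose 10.56 g; soytone 4.61 g; L-proline 1.15 g; casitone 7.25 g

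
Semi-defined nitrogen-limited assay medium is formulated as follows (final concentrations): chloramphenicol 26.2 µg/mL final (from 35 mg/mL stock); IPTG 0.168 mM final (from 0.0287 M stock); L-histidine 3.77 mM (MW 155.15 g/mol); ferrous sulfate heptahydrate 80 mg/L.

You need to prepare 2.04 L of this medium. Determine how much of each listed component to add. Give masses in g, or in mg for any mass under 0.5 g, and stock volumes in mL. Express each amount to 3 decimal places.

Scale factor relative to 1 L: 2.04.
chloramphenicol: V = C2·V2/C1 = 26.2 µg/mL × 2040 mL ÷ 35000 µg/mL = 1.527 mL
IPTG: C1V1 = C2V2 → 0.168 mM × 2040 mL ÷ 28.7 mM = 11.941 mL
L-histidine: 3.77 mmol/L × 155.15 g/mol × 2.04 L ÷ 1000 = 1.193 g
ferrous sulfate heptahydrate: 80 mg/L × 2.04 L = 163.200 mg

chloramphenicol 1.527 mL; IPTG 11.941 mL; L-histidine 1.193 g; ferrous sulfate heptahydrate 163.200 mg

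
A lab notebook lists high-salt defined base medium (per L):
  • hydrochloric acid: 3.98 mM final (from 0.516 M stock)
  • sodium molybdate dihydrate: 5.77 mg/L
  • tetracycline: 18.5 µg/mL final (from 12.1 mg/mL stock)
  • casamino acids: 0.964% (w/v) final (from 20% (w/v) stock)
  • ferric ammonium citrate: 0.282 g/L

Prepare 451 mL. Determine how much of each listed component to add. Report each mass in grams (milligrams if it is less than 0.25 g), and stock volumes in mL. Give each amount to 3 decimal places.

hydrochloric acid 3.479 mL; sodium molybdate dihydrate 2.602 mg; tetracycline 0.690 mL; casamino acids 21.738 mL; ferric ammonium citrate 127.182 mg

Target volume = 451 mL = 0.451 L.
hydrochloric acid: V = C2·V2/C1 = 3.98 mM × 451 mL ÷ 516 mM = 3.479 mL
sodium molybdate dihydrate: 5.77 mg/L × 0.451 L = 2.602 mg
tetracycline: dilute stock: 18.5 µg/mL × 451 mL ÷ 12100 µg/mL = 0.690 mL
casamino acids: V = C2·V2/C1 = 0.964% ÷ 20% × 451 mL = 21.738 mL
ferric ammonium citrate: 0.282 g/L × 0.451 L = 0.127182 g = 127.182 mg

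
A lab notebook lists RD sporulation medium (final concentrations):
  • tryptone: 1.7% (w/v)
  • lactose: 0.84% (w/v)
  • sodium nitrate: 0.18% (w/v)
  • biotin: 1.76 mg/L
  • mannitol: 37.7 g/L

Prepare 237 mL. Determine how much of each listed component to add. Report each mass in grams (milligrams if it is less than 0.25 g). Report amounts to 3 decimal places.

tryptone 4.029 g; lactose 1.991 g; sodium nitrate 0.427 g; biotin 0.417 mg; mannitol 8.935 g

Scale factor relative to 1 L: 0.237.
tryptone: 1.7% w/v = 17 g/L → 17 × 0.237 L = 4.029 g
lactose: 0.84% w/v = 8.4 g/L → 8.4 × 0.237 L = 1.991 g
sodium nitrate: 0.18 g per 100 mL × 237 mL ÷ 100 = 0.427 g
biotin: 1.76 mg/L × 0.237 L = 0.417 mg
mannitol: 37.7 g/L × 0.237 L = 8.935 g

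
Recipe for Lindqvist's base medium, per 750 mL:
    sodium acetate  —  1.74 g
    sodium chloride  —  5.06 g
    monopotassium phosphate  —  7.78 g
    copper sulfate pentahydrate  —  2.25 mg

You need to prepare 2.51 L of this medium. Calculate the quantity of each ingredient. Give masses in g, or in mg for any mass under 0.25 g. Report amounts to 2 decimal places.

Ratio of target to recipe volume: 2510 / 750 = 3.34667.
sodium acetate: 1.74 g × (2510 mL / 750 mL) = 5.82 g
sodium chloride: 5.06 g × (2510 mL / 750 mL) = 16.93 g
monopotassium phosphate: 7.78 g × (2510 mL / 750 mL) = 26.04 g
copper sulfate pentahydrate: 2.25 mg × (2510 mL / 750 mL) = 7.53 mg

sodium acetate 5.82 g; sodium chloride 16.93 g; monopotassium phosphate 26.04 g; copper sulfate pentahydrate 7.53 mg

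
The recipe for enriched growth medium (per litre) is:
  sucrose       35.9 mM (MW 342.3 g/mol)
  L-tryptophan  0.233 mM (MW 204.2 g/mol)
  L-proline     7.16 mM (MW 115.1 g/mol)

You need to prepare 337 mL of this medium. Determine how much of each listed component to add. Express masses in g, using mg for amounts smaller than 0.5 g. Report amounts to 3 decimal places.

sucrose 4.141 g; L-tryptophan 16.034 mg; L-proline 277.727 mg

Scale factor relative to 1 L: 0.337.
sucrose: 35.9 mmol/L × 342.3 g/mol × 0.337 L ÷ 1000 = 4.141 g
L-tryptophan: 0.233 mmol/L × 204.2 mg/mmol × 0.337 L = 16.034 mg
L-proline: 7.16 mmol/L × 115.1 mg/mmol × 0.337 L = 277.727 mg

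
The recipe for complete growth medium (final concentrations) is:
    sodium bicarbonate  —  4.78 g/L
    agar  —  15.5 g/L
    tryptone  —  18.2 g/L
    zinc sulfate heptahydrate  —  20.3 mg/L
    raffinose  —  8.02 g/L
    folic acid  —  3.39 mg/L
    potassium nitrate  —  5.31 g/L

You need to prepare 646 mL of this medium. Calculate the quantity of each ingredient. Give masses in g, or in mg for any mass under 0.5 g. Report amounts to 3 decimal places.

Scale factor relative to 1 L: 0.646.
sodium bicarbonate: 4.78 g/L × 0.646 L = 3.088 g
agar: 15.5 g/L × 0.646 L = 10.013 g
tryptone: 18.2 g/L × 0.646 L = 11.757 g
zinc sulfate heptahydrate: 20.3 mg/L × 0.646 L = 13.114 mg
raffinose: 8.02 g/L × 0.646 L = 5.181 g
folic acid: 3.39 mg/L × 0.646 L = 2.190 mg
potassium nitrate: 5.31 g/L × 0.646 L = 3.430 g

sodium bicarbonate 3.088 g; agar 10.013 g; tryptone 11.757 g; zinc sulfate heptahydrate 13.114 mg; raffinose 5.181 g; folic acid 2.190 mg; potassium nitrate 3.430 g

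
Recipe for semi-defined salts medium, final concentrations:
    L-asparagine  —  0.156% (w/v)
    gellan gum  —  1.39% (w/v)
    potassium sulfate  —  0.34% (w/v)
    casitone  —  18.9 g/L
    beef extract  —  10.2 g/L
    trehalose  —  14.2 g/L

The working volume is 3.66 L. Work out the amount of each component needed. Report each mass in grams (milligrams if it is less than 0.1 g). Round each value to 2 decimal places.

L-asparagine 5.71 g; gellan gum 50.87 g; potassium sulfate 12.44 g; casitone 69.17 g; beef extract 37.33 g; trehalose 51.97 g

Working volume: 3.66 L.
L-asparagine: 0.156 g per 100 mL × 3660 mL ÷ 100 = 5.71 g
gellan gum: 1.39 g per 100 mL × 3660 mL ÷ 100 = 50.87 g
potassium sulfate: 0.34% w/v = 3.4 g/L → 3.4 × 3.66 L = 12.44 g
casitone: 18.9 g/L × 3.66 L = 69.17 g
beef extract: 10.2 g/L × 3.66 L = 37.33 g
trehalose: 14.2 g/L × 3.66 L = 51.97 g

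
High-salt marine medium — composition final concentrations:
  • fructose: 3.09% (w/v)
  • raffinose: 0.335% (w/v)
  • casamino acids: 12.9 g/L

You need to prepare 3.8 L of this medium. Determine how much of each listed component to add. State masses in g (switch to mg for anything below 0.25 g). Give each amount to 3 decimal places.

fructose 117.420 g; raffinose 12.730 g; casamino acids 49.020 g

Working volume: 3.8 L.
fructose: 3.09% w/v = 30.9 g/L → 30.9 × 3.8 L = 117.420 g
raffinose: 0.335 g per 100 mL × 3800 mL ÷ 100 = 12.730 g
casamino acids: 12.9 g/L × 3.8 L = 49.020 g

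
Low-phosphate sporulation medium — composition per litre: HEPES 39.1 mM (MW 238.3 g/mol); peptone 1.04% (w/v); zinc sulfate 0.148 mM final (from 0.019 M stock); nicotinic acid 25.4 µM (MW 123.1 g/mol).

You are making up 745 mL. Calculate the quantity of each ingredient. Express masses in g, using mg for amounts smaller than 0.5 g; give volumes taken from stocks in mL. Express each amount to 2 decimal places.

HEPES 6.94 g; peptone 7.75 g; zinc sulfate 5.80 mL; nicotinic acid 2.33 mg

Target volume = 745 mL = 0.745 L.
HEPES: 39.1 mmol/L × 238.3 g/mol × 0.745 L ÷ 1000 = 6.94 g
peptone: 1.04 g per 100 mL × 745 mL ÷ 100 = 7.75 g
zinc sulfate: V = C2·V2/C1 = 0.148 mM × 745 mL ÷ 19 mM = 5.80 mL
nicotinic acid: 25.4 µmol/L × 123.1 g/mol × 0.745 L ÷ 1000 = 2.33 mg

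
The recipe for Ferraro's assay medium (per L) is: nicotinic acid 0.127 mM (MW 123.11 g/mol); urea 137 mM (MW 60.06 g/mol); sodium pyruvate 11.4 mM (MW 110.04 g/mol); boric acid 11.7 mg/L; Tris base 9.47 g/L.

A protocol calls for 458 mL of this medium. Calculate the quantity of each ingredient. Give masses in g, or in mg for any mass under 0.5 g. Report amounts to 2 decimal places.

nicotinic acid 7.16 mg; urea 3.77 g; sodium pyruvate 0.57 g; boric acid 5.36 mg; Tris base 4.34 g

Scale factor relative to 1 L: 0.458.
nicotinic acid: 0.127 mmol/L × 123.11 mg/mmol × 0.458 L = 7.16 mg
urea: 137 mmol/L × 60.06 g/mol × 0.458 L ÷ 1000 = 3.77 g
sodium pyruvate: 11.4 mmol/L × 110.04 g/mol × 0.458 L ÷ 1000 = 0.57 g
boric acid: 11.7 mg/L × 0.458 L = 5.36 mg
Tris base: 9.47 g/L × 0.458 L = 4.34 g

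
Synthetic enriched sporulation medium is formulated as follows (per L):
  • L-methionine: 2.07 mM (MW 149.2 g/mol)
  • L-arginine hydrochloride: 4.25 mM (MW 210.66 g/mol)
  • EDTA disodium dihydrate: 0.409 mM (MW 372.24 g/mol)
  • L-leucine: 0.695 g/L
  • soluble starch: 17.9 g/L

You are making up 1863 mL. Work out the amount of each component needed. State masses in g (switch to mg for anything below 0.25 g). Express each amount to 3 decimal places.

L-methionine 0.575 g; L-arginine hydrochloride 1.668 g; EDTA disodium dihydrate 0.284 g; L-leucine 1.295 g; soluble starch 33.348 g

Scale factor relative to 1 L: 1.863.
L-methionine: 2.07 mmol/L × 149.2 g/mol × 1.863 L ÷ 1000 = 0.575 g
L-arginine hydrochloride: 4.25 mmol/L × 210.66 g/mol × 1.863 L ÷ 1000 = 1.668 g
EDTA disodium dihydrate: 0.409 mmol/L × 372.24 g/mol × 1.863 L ÷ 1000 = 0.284 g
L-leucine: 0.695 g/L × 1.863 L = 1.295 g
soluble starch: 17.9 g/L × 1.863 L = 33.348 g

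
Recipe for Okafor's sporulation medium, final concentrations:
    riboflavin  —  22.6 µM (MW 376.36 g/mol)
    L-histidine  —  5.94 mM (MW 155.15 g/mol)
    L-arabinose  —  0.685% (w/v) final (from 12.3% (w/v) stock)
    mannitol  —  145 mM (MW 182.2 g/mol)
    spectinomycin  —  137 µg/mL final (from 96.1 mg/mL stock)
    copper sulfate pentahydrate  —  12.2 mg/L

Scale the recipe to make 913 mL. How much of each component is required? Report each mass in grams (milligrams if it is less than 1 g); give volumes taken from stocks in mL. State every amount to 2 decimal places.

Target volume = 913 mL = 0.913 L.
riboflavin: 22.6 µmol/L × 376.36 g/mol × 0.913 L ÷ 1000 = 7.77 mg
L-histidine: 5.94 mmol/L × 155.15 mg/mmol × 0.913 L = 841.41 mg
L-arabinose: dilute stock: 0.685% ÷ 12.3% × 913 mL = 50.85 mL
mannitol: 145 mmol/L × 182.2 g/mol × 0.913 L ÷ 1000 = 24.12 g
spectinomycin: C1V1 = C2V2 → 137 µg/mL × 913 mL ÷ 96100 µg/mL = 1.30 mL
copper sulfate pentahydrate: 12.2 mg/L × 0.913 L = 11.14 mg

riboflavin 7.77 mg; L-histidine 841.41 mg; L-arabinose 50.85 mL; mannitol 24.12 g; spectinomycin 1.30 mL; copper sulfate pentahydrate 11.14 mg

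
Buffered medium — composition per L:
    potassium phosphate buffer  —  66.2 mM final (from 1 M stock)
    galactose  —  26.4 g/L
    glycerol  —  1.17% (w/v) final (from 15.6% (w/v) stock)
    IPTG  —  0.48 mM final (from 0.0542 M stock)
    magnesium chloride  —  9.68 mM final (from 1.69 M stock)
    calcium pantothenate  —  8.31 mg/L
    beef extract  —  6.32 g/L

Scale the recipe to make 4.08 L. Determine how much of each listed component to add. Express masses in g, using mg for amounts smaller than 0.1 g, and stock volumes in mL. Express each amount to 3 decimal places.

Scale factor relative to 1 L: 4.08.
potassium phosphate buffer: V = C2·V2/C1 = 66.2 mM × 4080 mL ÷ 1000 mM = 270.096 mL
galactose: 26.4 g/L × 4.08 L = 107.712 g
glycerol: C1V1 = C2V2 → 1.17% ÷ 15.6% × 4080 mL = 306.000 mL
IPTG: V = C2·V2/C1 = 0.48 mM × 4080 mL ÷ 54.2 mM = 36.133 mL
magnesium chloride: V = C2·V2/C1 = 9.68 mM × 4080 mL ÷ 1690 mM = 23.369 mL
calcium pantothenate: 8.31 mg/L × 4.08 L = 33.905 mg
beef extract: 6.32 g/L × 4.08 L = 25.786 g

potassium phosphate buffer 270.096 mL; galactose 107.712 g; glycerol 306.000 mL; IPTG 36.133 mL; magnesium chloride 23.369 mL; calcium pantothenate 33.905 mg; beef extract 25.786 g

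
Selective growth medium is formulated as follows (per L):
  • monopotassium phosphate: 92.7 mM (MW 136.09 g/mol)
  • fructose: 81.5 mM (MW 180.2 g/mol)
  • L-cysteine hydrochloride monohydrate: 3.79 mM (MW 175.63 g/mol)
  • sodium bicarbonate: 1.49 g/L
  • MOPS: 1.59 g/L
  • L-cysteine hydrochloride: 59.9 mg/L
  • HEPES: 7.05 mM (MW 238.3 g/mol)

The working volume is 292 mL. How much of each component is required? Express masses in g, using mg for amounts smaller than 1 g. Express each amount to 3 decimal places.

monopotassium phosphate 3.684 g; fructose 4.288 g; L-cysteine hydrochloride monohydrate 194.366 mg; sodium bicarbonate 435.080 mg; MOPS 464.280 mg; L-cysteine hydrochloride 17.491 mg; HEPES 490.564 mg

Scale factor relative to 1 L: 0.292.
monopotassium phosphate: 92.7 mmol/L × 136.09 g/mol × 0.292 L ÷ 1000 = 3.684 g
fructose: 81.5 mmol/L × 180.2 g/mol × 0.292 L ÷ 1000 = 4.288 g
L-cysteine hydrochloride monohydrate: 3.79 mmol/L × 175.63 mg/mmol × 0.292 L = 194.366 mg
sodium bicarbonate: 1.49 g/L × 0.292 L = 0.43508 g = 435.080 mg
MOPS: 1.59 g/L × 0.292 L = 0.46428 g = 464.280 mg
L-cysteine hydrochloride: 59.9 mg/L × 0.292 L = 17.491 mg
HEPES: 7.05 mmol/L × 238.3 mg/mmol × 0.292 L = 490.564 mg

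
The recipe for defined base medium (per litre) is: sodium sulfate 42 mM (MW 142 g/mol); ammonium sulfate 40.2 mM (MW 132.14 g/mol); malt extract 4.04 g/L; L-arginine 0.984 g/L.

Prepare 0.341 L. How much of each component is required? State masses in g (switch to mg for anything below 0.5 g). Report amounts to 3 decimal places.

Scale factor relative to 1 L: 0.341.
sodium sulfate: 42 mmol/L × 142 g/mol × 0.341 L ÷ 1000 = 2.034 g
ammonium sulfate: 40.2 mmol/L × 132.14 g/mol × 0.341 L ÷ 1000 = 1.811 g
malt extract: 4.04 g/L × 0.341 L = 1.378 g
L-arginine: 0.984 g/L × 0.341 L = 0.335544 g = 335.544 mg

sodium sulfate 2.034 g; ammonium sulfate 1.811 g; malt extract 1.378 g; L-arginine 335.544 mg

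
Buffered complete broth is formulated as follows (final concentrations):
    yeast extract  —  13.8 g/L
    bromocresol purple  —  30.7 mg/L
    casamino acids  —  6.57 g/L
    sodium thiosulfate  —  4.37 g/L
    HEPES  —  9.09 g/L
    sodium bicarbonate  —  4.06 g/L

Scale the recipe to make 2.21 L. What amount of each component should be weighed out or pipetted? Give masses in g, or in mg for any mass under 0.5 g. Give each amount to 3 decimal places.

yeast extract 30.498 g; bromocresol purple 67.847 mg; casamino acids 14.520 g; sodium thiosulfate 9.658 g; HEPES 20.089 g; sodium bicarbonate 8.973 g

Working volume: 2.21 L.
yeast extract: 13.8 g/L × 2.21 L = 30.498 g
bromocresol purple: 30.7 mg/L × 2.21 L = 67.847 mg
casamino acids: 6.57 g/L × 2.21 L = 14.520 g
sodium thiosulfate: 4.37 g/L × 2.21 L = 9.658 g
HEPES: 9.09 g/L × 2.21 L = 20.089 g
sodium bicarbonate: 4.06 g/L × 2.21 L = 8.973 g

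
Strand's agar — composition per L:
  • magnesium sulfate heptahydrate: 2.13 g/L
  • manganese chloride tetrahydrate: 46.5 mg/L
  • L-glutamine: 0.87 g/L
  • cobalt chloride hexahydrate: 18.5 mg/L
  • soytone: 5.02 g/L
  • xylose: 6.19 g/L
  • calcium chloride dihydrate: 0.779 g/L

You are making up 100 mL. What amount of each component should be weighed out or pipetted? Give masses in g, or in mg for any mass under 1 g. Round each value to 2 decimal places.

magnesium sulfate heptahydrate 213.00 mg; manganese chloride tetrahydrate 4.65 mg; L-glutamine 87.00 mg; cobalt chloride hexahydrate 1.85 mg; soytone 502.00 mg; xylose 619.00 mg; calcium chloride dihydrate 77.90 mg

Scale factor relative to 1 L: 0.1.
magnesium sulfate heptahydrate: 2.13 g/L × 0.1 L = 0.213 g = 213.00 mg
manganese chloride tetrahydrate: 46.5 mg/L × 0.1 L = 4.65 mg
L-glutamine: 0.87 g/L × 0.1 L = 0.087 g = 87.00 mg
cobalt chloride hexahydrate: 18.5 mg/L × 0.1 L = 1.85 mg
soytone: 5.02 g/L × 0.1 L = 0.502 g = 502.00 mg
xylose: 6.19 g/L × 0.1 L = 0.619 g = 619.00 mg
calcium chloride dihydrate: 0.779 g/L × 0.1 L = 0.0779 g = 77.90 mg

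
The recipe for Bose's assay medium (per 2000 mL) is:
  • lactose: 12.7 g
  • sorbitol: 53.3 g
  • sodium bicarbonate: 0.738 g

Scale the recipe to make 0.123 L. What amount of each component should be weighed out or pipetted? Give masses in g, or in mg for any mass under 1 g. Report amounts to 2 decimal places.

lactose 781.05 mg; sorbitol 3.28 g; sodium bicarbonate 45.39 mg

Ratio of target to recipe volume: 123 / 2000 = 0.0615.
lactose: 12.7 g × (123 mL / 2000 mL) = 0.78105 g = 781.05 mg
sorbitol: 53.3 g × (123 mL / 2000 mL) = 3.28 g
sodium bicarbonate: 0.738 g × (123 mL / 2000 mL) = 0.045387 g = 45.39 mg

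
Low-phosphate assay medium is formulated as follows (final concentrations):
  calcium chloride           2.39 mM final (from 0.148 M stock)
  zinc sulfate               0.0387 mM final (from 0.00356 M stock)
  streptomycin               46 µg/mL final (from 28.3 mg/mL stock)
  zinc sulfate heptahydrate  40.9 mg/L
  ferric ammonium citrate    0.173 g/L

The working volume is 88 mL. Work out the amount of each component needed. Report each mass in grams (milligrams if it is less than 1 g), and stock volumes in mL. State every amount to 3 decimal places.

Working volume: 88 mL = 0.088 L.
calcium chloride: dilute stock: 2.39 mM × 88 mL ÷ 148 mM = 1.421 mL
zinc sulfate: dilute stock: 0.0387 mM × 88 mL ÷ 3.56 mM = 0.957 mL
streptomycin: dilute stock: 46 µg/mL × 88 mL ÷ 28300 µg/mL = 0.143 mL
zinc sulfate heptahydrate: 40.9 mg/L × 0.088 L = 3.599 mg
ferric ammonium citrate: 0.173 g/L × 0.088 L = 0.015224 g = 15.224 mg

calcium chloride 1.421 mL; zinc sulfate 0.957 mL; streptomycin 0.143 mL; zinc sulfate heptahydrate 3.599 mg; ferric ammonium citrate 15.224 mg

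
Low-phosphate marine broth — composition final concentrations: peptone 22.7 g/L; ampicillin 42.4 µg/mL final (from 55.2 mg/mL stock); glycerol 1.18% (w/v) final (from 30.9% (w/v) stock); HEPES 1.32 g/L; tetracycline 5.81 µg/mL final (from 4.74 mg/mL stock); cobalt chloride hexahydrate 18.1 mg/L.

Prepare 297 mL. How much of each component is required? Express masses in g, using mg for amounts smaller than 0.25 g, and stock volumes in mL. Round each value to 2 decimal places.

peptone 6.74 g; ampicillin 0.23 mL; glycerol 11.34 mL; HEPES 0.39 g; tetracycline 0.36 mL; cobalt chloride hexahydrate 5.38 mg

Target volume = 297 mL = 0.297 L.
peptone: 22.7 g/L × 0.297 L = 6.74 g
ampicillin: V = C2·V2/C1 = 42.4 µg/mL × 297 mL ÷ 55200 µg/mL = 0.23 mL
glycerol: C1V1 = C2V2 → 1.18% ÷ 30.9% × 297 mL = 11.34 mL
HEPES: 1.32 g/L × 0.297 L = 0.39 g
tetracycline: C1V1 = C2V2 → 5.81 µg/mL × 297 mL ÷ 4740 µg/mL = 0.36 mL
cobalt chloride hexahydrate: 18.1 mg/L × 0.297 L = 5.38 mg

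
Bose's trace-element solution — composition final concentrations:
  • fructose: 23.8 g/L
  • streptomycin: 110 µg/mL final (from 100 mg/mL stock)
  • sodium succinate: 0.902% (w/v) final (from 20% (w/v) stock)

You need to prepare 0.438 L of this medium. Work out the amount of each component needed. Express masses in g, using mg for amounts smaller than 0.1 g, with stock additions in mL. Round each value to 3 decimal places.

Scale factor relative to 1 L: 0.438.
fructose: 23.8 g/L × 0.438 L = 10.424 g
streptomycin: dilute stock: 110 µg/mL × 438 mL ÷ 100000 µg/mL = 0.482 mL
sodium succinate: C1V1 = C2V2 → 0.902% ÷ 20% × 438 mL = 19.754 mL

fructose 10.424 g; streptomycin 0.482 mL; sodium succinate 19.754 mL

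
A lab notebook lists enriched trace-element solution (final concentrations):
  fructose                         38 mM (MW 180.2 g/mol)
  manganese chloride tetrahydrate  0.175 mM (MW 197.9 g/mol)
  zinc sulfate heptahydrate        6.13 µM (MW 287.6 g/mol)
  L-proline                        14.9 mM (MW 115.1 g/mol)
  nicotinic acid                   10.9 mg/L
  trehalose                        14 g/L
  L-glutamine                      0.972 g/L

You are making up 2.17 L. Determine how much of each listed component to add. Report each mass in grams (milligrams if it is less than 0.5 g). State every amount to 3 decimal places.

fructose 14.859 g; manganese chloride tetrahydrate 75.153 mg; zinc sulfate heptahydrate 3.826 mg; L-proline 3.722 g; nicotinic acid 23.653 mg; trehalose 30.380 g; L-glutamine 2.109 g

Scale factor relative to 1 L: 2.17.
fructose: 38 mmol/L × 180.2 g/mol × 2.17 L ÷ 1000 = 14.859 g
manganese chloride tetrahydrate: 0.175 mmol/L × 197.9 mg/mmol × 2.17 L = 75.153 mg
zinc sulfate heptahydrate: 6.13 µmol/L × 287.6 g/mol × 2.17 L ÷ 1000 = 3.826 mg
L-proline: 14.9 mmol/L × 115.1 g/mol × 2.17 L ÷ 1000 = 3.722 g
nicotinic acid: 10.9 mg/L × 2.17 L = 23.653 mg
trehalose: 14 g/L × 2.17 L = 30.380 g
L-glutamine: 0.972 g/L × 2.17 L = 2.109 g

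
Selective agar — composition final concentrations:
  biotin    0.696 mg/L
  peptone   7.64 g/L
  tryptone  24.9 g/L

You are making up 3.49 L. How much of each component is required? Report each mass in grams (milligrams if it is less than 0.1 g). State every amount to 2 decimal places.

Working volume: 3.49 L.
biotin: 0.696 mg/L × 3.49 L = 2.43 mg
peptone: 7.64 g/L × 3.49 L = 26.66 g
tryptone: 24.9 g/L × 3.49 L = 86.90 g

biotin 2.43 mg; peptone 26.66 g; tryptone 86.90 g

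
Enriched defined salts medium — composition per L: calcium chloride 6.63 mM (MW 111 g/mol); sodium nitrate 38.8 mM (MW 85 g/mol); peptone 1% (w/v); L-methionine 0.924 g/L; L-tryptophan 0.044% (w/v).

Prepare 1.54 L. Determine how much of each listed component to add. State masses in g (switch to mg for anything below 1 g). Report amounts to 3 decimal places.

calcium chloride 1.133 g; sodium nitrate 5.079 g; peptone 15.400 g; L-methionine 1.423 g; L-tryptophan 677.600 mg

Scale factor relative to 1 L: 1.54.
calcium chloride: 6.63 mmol/L × 111 g/mol × 1.54 L ÷ 1000 = 1.133 g
sodium nitrate: 38.8 mmol/L × 85 g/mol × 1.54 L ÷ 1000 = 5.079 g
peptone: 1 g per 100 mL × 1540 mL ÷ 100 = 15.400 g
L-methionine: 0.924 g/L × 1.54 L = 1.423 g
L-tryptophan: 0.044% w/v = 0.44 g/L → 0.44 × 1.54 L = 0.6776 g = 677.600 mg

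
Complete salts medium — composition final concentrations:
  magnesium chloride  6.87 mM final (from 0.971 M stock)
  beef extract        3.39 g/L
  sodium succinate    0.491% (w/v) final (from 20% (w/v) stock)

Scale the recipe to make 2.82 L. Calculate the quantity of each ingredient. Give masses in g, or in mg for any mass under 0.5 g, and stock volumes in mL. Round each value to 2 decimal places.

magnesium chloride 19.95 mL; beef extract 9.56 g; sodium succinate 69.23 mL

Working volume: 2.82 L.
magnesium chloride: dilute stock: 6.87 mM × 2820 mL ÷ 971 mM = 19.95 mL
beef extract: 3.39 g/L × 2.82 L = 9.56 g
sodium succinate: dilute stock: 0.491% ÷ 20% × 2820 mL = 69.23 mL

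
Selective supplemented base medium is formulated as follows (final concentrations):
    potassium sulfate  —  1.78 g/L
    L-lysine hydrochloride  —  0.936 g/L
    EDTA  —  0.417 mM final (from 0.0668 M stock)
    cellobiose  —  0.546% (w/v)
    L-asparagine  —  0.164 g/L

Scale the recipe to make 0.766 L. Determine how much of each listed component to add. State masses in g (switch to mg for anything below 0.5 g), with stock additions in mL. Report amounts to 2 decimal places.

potassium sulfate 1.36 g; L-lysine hydrochloride 0.72 g; EDTA 4.78 mL; cellobiose 4.18 g; L-asparagine 125.62 mg

Scale factor relative to 1 L: 0.766.
potassium sulfate: 1.78 g/L × 0.766 L = 1.36 g
L-lysine hydrochloride: 0.936 g/L × 0.766 L = 0.72 g
EDTA: V = C2·V2/C1 = 0.417 mM × 766 mL ÷ 66.8 mM = 4.78 mL
cellobiose: 0.546 g per 100 mL × 766 mL ÷ 100 = 4.18 g
L-asparagine: 0.164 g/L × 0.766 L = 0.125624 g = 125.62 mg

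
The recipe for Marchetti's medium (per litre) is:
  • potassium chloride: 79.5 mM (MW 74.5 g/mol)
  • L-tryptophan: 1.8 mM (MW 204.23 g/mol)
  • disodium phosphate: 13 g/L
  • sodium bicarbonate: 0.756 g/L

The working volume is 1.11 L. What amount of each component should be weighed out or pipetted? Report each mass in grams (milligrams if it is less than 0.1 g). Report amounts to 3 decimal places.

potassium chloride 6.574 g; L-tryptophan 0.408 g; disodium phosphate 14.430 g; sodium bicarbonate 0.839 g

Working volume: 1.11 L.
potassium chloride: 79.5 mmol/L × 74.5 g/mol × 1.11 L ÷ 1000 = 6.574 g
L-tryptophan: 1.8 mmol/L × 204.23 g/mol × 1.11 L ÷ 1000 = 0.408 g
disodium phosphate: 13 g/L × 1.11 L = 14.430 g
sodium bicarbonate: 0.756 g/L × 1.11 L = 0.839 g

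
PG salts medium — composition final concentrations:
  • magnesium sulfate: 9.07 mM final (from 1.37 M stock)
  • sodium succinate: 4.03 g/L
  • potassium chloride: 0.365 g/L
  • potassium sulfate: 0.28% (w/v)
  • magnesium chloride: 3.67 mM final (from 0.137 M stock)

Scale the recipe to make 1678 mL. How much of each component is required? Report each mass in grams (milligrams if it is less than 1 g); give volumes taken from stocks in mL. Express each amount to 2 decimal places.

Target volume = 1678 mL = 1.678 L.
magnesium sulfate: V = C2·V2/C1 = 9.07 mM × 1678 mL ÷ 1370 mM = 11.11 mL
sodium succinate: 4.03 g/L × 1.678 L = 6.76 g
potassium chloride: 0.365 g/L × 1.678 L = 0.61247 g = 612.47 mg
potassium sulfate: 0.28 g per 100 mL × 1678 mL ÷ 100 = 4.70 g
magnesium chloride: C1V1 = C2V2 → 3.67 mM × 1678 mL ÷ 137 mM = 44.95 mL

magnesium sulfate 11.11 mL; sodium succinate 6.76 g; potassium chloride 612.47 mg; potassium sulfate 4.70 g; magnesium chloride 44.95 mL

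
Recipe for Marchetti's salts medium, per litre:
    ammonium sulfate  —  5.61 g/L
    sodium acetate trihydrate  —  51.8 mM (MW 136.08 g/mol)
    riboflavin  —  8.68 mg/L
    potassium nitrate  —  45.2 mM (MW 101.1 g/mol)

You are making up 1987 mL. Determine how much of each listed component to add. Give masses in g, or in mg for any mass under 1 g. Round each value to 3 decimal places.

Working volume: 1987 mL = 1.987 L.
ammonium sulfate: 5.61 g/L × 1.987 L = 11.147 g
sodium acetate trihydrate: 51.8 mmol/L × 136.08 g/mol × 1.987 L ÷ 1000 = 14.006 g
riboflavin: 8.68 mg/L × 1.987 L = 17.247 mg
potassium nitrate: 45.2 mmol/L × 101.1 g/mol × 1.987 L ÷ 1000 = 9.080 g

ammonium sulfate 11.147 g; sodium acetate trihydrate 14.006 g; riboflavin 17.247 mg; potassium nitrate 9.080 g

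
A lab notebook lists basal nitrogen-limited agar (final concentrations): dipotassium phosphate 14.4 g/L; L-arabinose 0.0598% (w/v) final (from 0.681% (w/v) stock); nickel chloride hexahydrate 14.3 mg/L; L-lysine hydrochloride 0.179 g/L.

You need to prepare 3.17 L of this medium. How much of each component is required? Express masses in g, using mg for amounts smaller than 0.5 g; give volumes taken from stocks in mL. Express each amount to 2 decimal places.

dipotassium phosphate 45.65 g; L-arabinose 278.36 mL; nickel chloride hexahydrate 45.33 mg; L-lysine hydrochloride 0.57 g

Working volume: 3.17 L.
dipotassium phosphate: 14.4 g/L × 3.17 L = 45.65 g
L-arabinose: dilute stock: 0.0598% ÷ 0.681% × 3170 mL = 278.36 mL
nickel chloride hexahydrate: 14.3 mg/L × 3.17 L = 45.33 mg
L-lysine hydrochloride: 0.179 g/L × 3.17 L = 0.57 g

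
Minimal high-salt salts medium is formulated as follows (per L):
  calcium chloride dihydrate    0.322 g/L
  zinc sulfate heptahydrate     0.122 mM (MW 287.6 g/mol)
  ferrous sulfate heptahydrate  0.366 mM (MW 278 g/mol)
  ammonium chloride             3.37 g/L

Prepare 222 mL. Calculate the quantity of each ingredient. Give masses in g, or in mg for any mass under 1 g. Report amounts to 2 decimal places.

Working volume: 222 mL = 0.222 L.
calcium chloride dihydrate: 0.322 g/L × 0.222 L = 0.071484 g = 71.48 mg
zinc sulfate heptahydrate: 0.122 mmol/L × 287.6 mg/mmol × 0.222 L = 7.79 mg
ferrous sulfate heptahydrate: 0.366 mmol/L × 278 mg/mmol × 0.222 L = 22.59 mg
ammonium chloride: 3.37 g/L × 0.222 L = 0.74814 g = 748.14 mg

calcium chloride dihydrate 71.48 mg; zinc sulfate heptahydrate 7.79 mg; ferrous sulfate heptahydrate 22.59 mg; ammonium chloride 748.14 mg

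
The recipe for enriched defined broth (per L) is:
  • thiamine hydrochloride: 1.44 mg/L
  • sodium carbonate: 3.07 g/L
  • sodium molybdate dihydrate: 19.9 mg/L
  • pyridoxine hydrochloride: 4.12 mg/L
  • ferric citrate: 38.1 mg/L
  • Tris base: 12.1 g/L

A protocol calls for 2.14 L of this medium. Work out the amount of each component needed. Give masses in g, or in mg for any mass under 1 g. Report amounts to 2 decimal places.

Working volume: 2.14 L.
thiamine hydrochloride: 1.44 mg/L × 2.14 L = 3.08 mg
sodium carbonate: 3.07 g/L × 2.14 L = 6.57 g
sodium molybdate dihydrate: 19.9 mg/L × 2.14 L = 42.59 mg
pyridoxine hydrochloride: 4.12 mg/L × 2.14 L = 8.82 mg
ferric citrate: 38.1 mg/L × 2.14 L = 81.53 mg
Tris base: 12.1 g/L × 2.14 L = 25.89 g

thiamine hydrochloride 3.08 mg; sodium carbonate 6.57 g; sodium molybdate dihydrate 42.59 mg; pyridoxine hydrochloride 8.82 mg; ferric citrate 81.53 mg; Tris base 25.89 g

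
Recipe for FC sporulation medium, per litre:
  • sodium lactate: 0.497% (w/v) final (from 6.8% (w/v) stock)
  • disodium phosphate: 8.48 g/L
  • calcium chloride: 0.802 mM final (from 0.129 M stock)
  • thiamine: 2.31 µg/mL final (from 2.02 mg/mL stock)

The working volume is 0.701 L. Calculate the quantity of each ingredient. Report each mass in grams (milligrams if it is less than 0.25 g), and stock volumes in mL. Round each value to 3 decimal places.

Scale factor relative to 1 L: 0.701.
sodium lactate: dilute stock: 0.497% ÷ 6.8% × 701 mL = 51.235 mL
disodium phosphate: 8.48 g/L × 0.701 L = 5.944 g
calcium chloride: C1V1 = C2V2 → 0.802 mM × 701 mL ÷ 129 mM = 4.358 mL
thiamine: dilute stock: 2.31 µg/mL × 701 mL ÷ 2020 µg/mL = 0.802 mL

sodium lactate 51.235 mL; disodium phosphate 5.944 g; calcium chloride 4.358 mL; thiamine 0.802 mL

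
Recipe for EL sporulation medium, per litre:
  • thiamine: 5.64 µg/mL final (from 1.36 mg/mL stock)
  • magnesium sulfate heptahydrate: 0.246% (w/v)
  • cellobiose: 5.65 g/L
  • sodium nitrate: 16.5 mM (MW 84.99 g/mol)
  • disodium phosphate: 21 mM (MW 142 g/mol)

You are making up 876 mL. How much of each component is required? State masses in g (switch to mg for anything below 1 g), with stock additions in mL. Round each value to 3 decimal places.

thiamine 3.633 mL; magnesium sulfate heptahydrate 2.155 g; cellobiose 4.949 g; sodium nitrate 1.228 g; disodium phosphate 2.612 g

Scale factor relative to 1 L: 0.876.
thiamine: C1V1 = C2V2 → 5.64 µg/mL × 876 mL ÷ 1360 µg/mL = 3.633 mL
magnesium sulfate heptahydrate: 0.246% w/v = 2.46 g/L → 2.46 × 0.876 L = 2.155 g
cellobiose: 5.65 g/L × 0.876 L = 4.949 g
sodium nitrate: 16.5 mmol/L × 84.99 g/mol × 0.876 L ÷ 1000 = 1.228 g
disodium phosphate: 21 mmol/L × 142 g/mol × 0.876 L ÷ 1000 = 2.612 g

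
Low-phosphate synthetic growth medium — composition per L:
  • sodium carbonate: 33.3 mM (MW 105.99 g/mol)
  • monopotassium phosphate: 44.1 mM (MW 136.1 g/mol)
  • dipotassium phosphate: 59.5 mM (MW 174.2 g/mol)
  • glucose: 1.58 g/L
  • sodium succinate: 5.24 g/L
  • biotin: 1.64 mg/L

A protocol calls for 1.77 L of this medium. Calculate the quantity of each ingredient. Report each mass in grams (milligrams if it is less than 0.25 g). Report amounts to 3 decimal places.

Working volume: 1.77 L.
sodium carbonate: 33.3 mmol/L × 105.99 g/mol × 1.77 L ÷ 1000 = 6.247 g
monopotassium phosphate: 44.1 mmol/L × 136.1 g/mol × 1.77 L ÷ 1000 = 10.624 g
dipotassium phosphate: 59.5 mmol/L × 174.2 g/mol × 1.77 L ÷ 1000 = 18.346 g
glucose: 1.58 g/L × 1.77 L = 2.797 g
sodium succinate: 5.24 g/L × 1.77 L = 9.275 g
biotin: 1.64 mg/L × 1.77 L = 2.903 mg

sodium carbonate 6.247 g; monopotassium phosphate 10.624 g; dipotassium phosphate 18.346 g; glucose 2.797 g; sodium succinate 9.275 g; biotin 2.903 mg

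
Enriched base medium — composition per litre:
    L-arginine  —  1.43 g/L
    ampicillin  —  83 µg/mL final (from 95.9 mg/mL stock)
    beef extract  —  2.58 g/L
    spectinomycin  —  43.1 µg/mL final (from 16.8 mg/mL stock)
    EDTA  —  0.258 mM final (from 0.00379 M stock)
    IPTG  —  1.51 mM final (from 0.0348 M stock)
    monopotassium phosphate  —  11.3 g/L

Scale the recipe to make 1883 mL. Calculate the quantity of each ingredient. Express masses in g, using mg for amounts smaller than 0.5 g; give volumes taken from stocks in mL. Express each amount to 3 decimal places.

Target volume = 1883 mL = 1.883 L.
L-arginine: 1.43 g/L × 1.883 L = 2.693 g
ampicillin: C1V1 = C2V2 → 83 µg/mL × 1883 mL ÷ 95900 µg/mL = 1.630 mL
beef extract: 2.58 g/L × 1.883 L = 4.858 g
spectinomycin: C1V1 = C2V2 → 43.1 µg/mL × 1883 mL ÷ 16800 µg/mL = 4.831 mL
EDTA: dilute stock: 0.258 mM × 1883 mL ÷ 3.79 mM = 128.183 mL
IPTG: C1V1 = C2V2 → 1.51 mM × 1883 mL ÷ 34.8 mM = 81.705 mL
monopotassium phosphate: 11.3 g/L × 1.883 L = 21.278 g

L-arginine 2.693 g; ampicillin 1.630 mL; beef extract 4.858 g; spectinomycin 4.831 mL; EDTA 128.183 mL; IPTG 81.705 mL; monopotassium phosphate 21.278 g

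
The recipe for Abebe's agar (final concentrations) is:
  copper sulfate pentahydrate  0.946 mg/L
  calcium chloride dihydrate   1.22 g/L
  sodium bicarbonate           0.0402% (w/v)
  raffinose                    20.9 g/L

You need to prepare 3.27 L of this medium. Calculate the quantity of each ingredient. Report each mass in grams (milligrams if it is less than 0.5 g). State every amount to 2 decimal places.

Scale factor relative to 1 L: 3.27.
copper sulfate pentahydrate: 0.946 mg/L × 3.27 L = 3.09 mg
calcium chloride dihydrate: 1.22 g/L × 3.27 L = 3.99 g
sodium bicarbonate: 0.0402% w/v = 0.402 g/L → 0.402 × 3.27 L = 1.31 g
raffinose: 20.9 g/L × 3.27 L = 68.34 g

copper sulfate pentahydrate 3.09 mg; calcium chloride dihydrate 3.99 g; sodium bicarbonate 1.31 g; raffinose 68.34 g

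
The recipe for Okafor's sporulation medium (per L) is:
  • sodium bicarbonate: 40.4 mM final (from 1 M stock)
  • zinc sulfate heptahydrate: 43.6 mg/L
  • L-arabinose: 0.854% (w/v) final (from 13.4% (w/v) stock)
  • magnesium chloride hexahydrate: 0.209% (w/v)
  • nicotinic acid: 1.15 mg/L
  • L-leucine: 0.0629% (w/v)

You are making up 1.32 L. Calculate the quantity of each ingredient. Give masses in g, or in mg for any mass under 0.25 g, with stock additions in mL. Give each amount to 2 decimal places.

Working volume: 1.32 L.
sodium bicarbonate: dilute stock: 40.4 mM × 1320 mL ÷ 1000 mM = 53.33 mL
zinc sulfate heptahydrate: 43.6 mg/L × 1.32 L = 57.55 mg
L-arabinose: C1V1 = C2V2 → 0.854% ÷ 13.4% × 1320 mL = 84.13 mL
magnesium chloride hexahydrate: 0.209 g per 100 mL × 1320 mL ÷ 100 = 2.76 g
nicotinic acid: 1.15 mg/L × 1.32 L = 1.52 mg
L-leucine: 0.0629 g per 100 mL × 1320 mL ÷ 100 = 0.83 g

sodium bicarbonate 53.33 mL; zinc sulfate heptahydrate 57.55 mg; L-arabinose 84.13 mL; magnesium chloride hexahydrate 2.76 g; nicotinic acid 1.52 mg; L-leucine 0.83 g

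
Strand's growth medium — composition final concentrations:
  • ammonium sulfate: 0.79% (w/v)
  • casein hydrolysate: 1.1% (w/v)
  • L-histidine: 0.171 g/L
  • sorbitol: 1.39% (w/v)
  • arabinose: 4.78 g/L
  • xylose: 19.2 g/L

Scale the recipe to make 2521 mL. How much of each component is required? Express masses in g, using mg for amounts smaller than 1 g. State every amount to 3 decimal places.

ammonium sulfate 19.916 g; casein hydrolysate 27.731 g; L-histidine 431.091 mg; sorbitol 35.042 g; arabinose 12.050 g; xylose 48.403 g

Target volume = 2521 mL = 2.521 L.
ammonium sulfate: 0.79% w/v = 7.9 g/L → 7.9 × 2.521 L = 19.916 g
casein hydrolysate: 1.1 g per 100 mL × 2521 mL ÷ 100 = 27.731 g
L-histidine: 0.171 g/L × 2.521 L = 0.431091 g = 431.091 mg
sorbitol: 1.39% w/v = 13.9 g/L → 13.9 × 2.521 L = 35.042 g
arabinose: 4.78 g/L × 2.521 L = 12.050 g
xylose: 19.2 g/L × 2.521 L = 48.403 g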